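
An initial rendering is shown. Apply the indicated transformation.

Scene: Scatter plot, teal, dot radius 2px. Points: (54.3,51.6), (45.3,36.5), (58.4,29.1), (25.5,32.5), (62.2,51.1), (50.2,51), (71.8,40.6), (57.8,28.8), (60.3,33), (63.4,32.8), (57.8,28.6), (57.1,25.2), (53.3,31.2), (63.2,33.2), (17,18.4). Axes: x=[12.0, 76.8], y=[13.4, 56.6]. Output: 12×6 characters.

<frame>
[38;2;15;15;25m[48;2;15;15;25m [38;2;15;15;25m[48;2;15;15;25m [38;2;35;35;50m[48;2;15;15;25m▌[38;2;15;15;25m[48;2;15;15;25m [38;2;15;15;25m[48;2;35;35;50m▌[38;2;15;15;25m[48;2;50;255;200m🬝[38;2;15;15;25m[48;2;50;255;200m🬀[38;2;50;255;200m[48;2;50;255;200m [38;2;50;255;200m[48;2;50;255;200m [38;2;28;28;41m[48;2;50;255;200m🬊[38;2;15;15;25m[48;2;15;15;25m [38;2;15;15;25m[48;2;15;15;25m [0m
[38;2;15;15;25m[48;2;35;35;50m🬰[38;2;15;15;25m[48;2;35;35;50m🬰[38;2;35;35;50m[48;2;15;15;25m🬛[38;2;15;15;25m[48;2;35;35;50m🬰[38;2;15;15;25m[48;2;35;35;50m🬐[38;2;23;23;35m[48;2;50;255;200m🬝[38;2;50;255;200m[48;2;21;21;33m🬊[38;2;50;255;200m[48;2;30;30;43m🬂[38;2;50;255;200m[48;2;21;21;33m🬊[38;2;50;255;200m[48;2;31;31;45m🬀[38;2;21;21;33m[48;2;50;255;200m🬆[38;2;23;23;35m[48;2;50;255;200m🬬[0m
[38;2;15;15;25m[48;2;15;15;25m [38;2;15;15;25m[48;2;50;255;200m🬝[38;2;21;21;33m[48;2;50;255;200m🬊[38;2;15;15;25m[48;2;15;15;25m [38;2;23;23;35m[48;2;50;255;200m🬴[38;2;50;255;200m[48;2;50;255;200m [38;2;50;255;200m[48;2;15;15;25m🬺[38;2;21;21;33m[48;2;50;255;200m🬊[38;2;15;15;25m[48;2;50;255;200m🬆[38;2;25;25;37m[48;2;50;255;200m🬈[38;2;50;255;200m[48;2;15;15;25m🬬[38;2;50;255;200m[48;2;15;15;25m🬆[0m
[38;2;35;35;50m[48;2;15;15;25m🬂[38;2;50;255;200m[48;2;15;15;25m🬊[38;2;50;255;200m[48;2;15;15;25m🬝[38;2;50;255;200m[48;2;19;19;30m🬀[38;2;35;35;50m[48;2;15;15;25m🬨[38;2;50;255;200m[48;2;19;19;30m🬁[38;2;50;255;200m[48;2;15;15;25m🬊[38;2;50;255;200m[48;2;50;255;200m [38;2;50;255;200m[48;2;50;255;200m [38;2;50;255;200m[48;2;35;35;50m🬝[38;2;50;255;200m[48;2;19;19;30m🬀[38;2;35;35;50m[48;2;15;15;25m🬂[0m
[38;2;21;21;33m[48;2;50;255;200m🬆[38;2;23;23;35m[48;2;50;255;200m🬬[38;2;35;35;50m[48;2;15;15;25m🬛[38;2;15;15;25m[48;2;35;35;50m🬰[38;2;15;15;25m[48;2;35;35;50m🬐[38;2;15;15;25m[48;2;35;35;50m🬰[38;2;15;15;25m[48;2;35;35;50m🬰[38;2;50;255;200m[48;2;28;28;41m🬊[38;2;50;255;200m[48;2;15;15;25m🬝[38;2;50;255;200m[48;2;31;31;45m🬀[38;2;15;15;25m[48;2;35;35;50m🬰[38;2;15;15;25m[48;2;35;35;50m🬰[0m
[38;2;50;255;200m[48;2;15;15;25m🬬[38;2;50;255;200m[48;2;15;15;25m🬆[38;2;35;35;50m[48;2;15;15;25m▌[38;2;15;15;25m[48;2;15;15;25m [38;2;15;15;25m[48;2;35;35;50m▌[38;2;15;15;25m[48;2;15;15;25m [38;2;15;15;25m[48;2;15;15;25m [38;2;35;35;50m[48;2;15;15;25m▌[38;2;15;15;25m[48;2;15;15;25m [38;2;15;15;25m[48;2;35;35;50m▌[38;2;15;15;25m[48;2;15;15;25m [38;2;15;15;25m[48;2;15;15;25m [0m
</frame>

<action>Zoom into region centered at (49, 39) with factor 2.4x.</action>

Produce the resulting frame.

<frame>
[38;2;15;15;25m[48;2;15;15;25m [38;2;15;15;25m[48;2;15;15;25m [38;2;35;35;50m[48;2;15;15;25m▌[38;2;15;15;25m[48;2;15;15;25m [38;2;15;15;25m[48;2;35;35;50m▌[38;2;15;15;25m[48;2;15;15;25m [38;2;15;15;25m[48;2;15;15;25m [38;2;35;35;50m[48;2;15;15;25m▌[38;2;15;15;25m[48;2;15;15;25m [38;2;15;15;25m[48;2;35;35;50m▌[38;2;15;15;25m[48;2;15;15;25m [38;2;15;15;25m[48;2;15;15;25m [0m
[38;2;15;15;25m[48;2;35;35;50m🬰[38;2;15;15;25m[48;2;35;35;50m🬰[38;2;35;35;50m[48;2;15;15;25m🬛[38;2;15;15;25m[48;2;35;35;50m🬰[38;2;15;15;25m[48;2;35;35;50m🬐[38;2;15;15;25m[48;2;35;35;50m🬰[38;2;15;15;25m[48;2;35;35;50m🬰[38;2;35;35;50m[48;2;15;15;25m🬛[38;2;15;15;25m[48;2;35;35;50m🬰[38;2;15;15;25m[48;2;35;35;50m🬐[38;2;15;15;25m[48;2;35;35;50m🬰[38;2;15;15;25m[48;2;35;35;50m🬰[0m
[38;2;15;15;25m[48;2;15;15;25m [38;2;15;15;25m[48;2;15;15;25m [38;2;35;35;50m[48;2;15;15;25m▌[38;2;15;15;25m[48;2;15;15;25m [38;2;27;27;40m[48;2;50;255;200m🬬[38;2;15;15;25m[48;2;15;15;25m [38;2;15;15;25m[48;2;15;15;25m [38;2;35;35;50m[48;2;15;15;25m▌[38;2;15;15;25m[48;2;15;15;25m [38;2;15;15;25m[48;2;35;35;50m▌[38;2;15;15;25m[48;2;15;15;25m [38;2;15;15;25m[48;2;15;15;25m [0m
[38;2;35;35;50m[48;2;15;15;25m🬂[38;2;35;35;50m[48;2;15;15;25m🬂[38;2;35;35;50m[48;2;15;15;25m🬕[38;2;50;255;200m[48;2;25;25;37m🬫[38;2;50;255;200m[48;2;50;255;200m [38;2;50;255;200m[48;2;23;23;35m🬃[38;2;35;35;50m[48;2;15;15;25m🬂[38;2;35;35;50m[48;2;15;15;25m🬕[38;2;35;35;50m[48;2;15;15;25m🬂[38;2;35;35;50m[48;2;15;15;25m🬨[38;2;35;35;50m[48;2;15;15;25m🬂[38;2;23;23;35m[48;2;50;255;200m🬝[0m
[38;2;15;15;25m[48;2;35;35;50m🬰[38;2;15;15;25m[48;2;35;35;50m🬰[38;2;35;35;50m[48;2;15;15;25m🬛[38;2;15;15;25m[48;2;35;35;50m🬰[38;2;50;255;200m[48;2;31;31;45m🬀[38;2;15;15;25m[48;2;35;35;50m🬰[38;2;15;15;25m[48;2;35;35;50m🬰[38;2;28;28;41m[48;2;50;255;200m🬆[38;2;23;23;35m[48;2;50;255;200m🬬[38;2;27;27;40m[48;2;50;255;200m🬝[38;2;15;15;25m[48;2;50;255;200m🬀[38;2;50;255;200m[48;2;50;255;200m [0m
[38;2;15;15;25m[48;2;15;15;25m [38;2;15;15;25m[48;2;15;15;25m [38;2;35;35;50m[48;2;15;15;25m▌[38;2;15;15;25m[48;2;15;15;25m [38;2;15;15;25m[48;2;35;35;50m▌[38;2;15;15;25m[48;2;15;15;25m [38;2;15;15;25m[48;2;50;255;200m🬺[38;2;50;255;200m[48;2;35;35;50m🬬[38;2;50;255;200m[48;2;15;15;25m🬥[38;2;15;15;25m[48;2;50;255;200m🬀[38;2;50;255;200m[48;2;50;255;200m [38;2;50;255;200m[48;2;15;15;25m🬊[0m
</frame>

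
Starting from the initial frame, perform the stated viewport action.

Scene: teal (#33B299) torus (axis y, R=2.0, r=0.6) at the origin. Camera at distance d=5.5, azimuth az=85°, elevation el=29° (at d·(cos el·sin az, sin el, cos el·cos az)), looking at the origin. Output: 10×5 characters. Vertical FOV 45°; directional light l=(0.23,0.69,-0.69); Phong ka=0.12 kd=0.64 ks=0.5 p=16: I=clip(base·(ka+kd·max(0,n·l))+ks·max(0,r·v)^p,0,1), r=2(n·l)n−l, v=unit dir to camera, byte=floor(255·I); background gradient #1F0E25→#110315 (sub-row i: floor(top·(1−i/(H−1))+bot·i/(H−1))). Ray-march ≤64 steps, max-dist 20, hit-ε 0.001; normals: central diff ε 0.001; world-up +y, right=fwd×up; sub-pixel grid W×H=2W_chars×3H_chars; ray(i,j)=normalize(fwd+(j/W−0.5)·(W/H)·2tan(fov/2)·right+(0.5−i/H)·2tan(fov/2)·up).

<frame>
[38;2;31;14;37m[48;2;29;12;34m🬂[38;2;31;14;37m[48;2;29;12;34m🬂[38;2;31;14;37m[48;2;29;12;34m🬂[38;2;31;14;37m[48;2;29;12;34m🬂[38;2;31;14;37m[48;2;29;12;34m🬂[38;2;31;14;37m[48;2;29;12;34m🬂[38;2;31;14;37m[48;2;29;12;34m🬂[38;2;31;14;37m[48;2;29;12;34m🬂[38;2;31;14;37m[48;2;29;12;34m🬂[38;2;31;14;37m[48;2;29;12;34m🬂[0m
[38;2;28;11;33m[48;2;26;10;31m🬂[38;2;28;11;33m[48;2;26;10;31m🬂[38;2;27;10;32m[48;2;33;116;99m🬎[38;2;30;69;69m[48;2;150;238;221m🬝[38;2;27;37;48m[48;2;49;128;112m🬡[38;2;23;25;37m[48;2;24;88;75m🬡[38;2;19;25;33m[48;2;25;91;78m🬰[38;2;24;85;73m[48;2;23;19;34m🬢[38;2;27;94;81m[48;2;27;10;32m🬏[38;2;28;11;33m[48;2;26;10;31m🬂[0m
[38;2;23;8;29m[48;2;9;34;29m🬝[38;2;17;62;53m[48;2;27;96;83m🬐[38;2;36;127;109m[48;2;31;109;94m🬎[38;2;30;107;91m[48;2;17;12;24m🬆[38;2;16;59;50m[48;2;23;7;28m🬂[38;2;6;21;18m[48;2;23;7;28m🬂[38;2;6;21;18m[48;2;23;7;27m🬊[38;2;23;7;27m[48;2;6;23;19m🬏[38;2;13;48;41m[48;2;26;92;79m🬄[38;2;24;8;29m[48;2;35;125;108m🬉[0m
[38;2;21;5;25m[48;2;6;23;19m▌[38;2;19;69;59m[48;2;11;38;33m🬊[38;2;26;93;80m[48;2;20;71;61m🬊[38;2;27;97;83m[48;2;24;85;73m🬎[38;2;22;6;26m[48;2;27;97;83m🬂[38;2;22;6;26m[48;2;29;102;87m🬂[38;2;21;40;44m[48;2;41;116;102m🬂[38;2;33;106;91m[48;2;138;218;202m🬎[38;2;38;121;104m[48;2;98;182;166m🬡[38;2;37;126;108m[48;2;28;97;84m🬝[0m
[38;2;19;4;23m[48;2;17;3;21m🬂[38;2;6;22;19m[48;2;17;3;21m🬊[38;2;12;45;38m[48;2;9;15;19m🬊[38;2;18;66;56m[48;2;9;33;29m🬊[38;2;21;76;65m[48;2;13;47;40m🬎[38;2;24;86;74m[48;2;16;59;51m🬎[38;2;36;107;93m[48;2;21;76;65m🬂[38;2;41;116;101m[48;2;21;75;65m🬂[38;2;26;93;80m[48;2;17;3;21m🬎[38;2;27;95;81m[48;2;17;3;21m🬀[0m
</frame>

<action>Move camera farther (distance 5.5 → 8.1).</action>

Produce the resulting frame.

<frame>
[38;2;31;14;37m[48;2;29;12;34m🬂[38;2;31;14;37m[48;2;29;12;34m🬂[38;2;31;14;37m[48;2;29;12;34m🬂[38;2;31;14;37m[48;2;29;12;34m🬂[38;2;31;14;37m[48;2;29;12;34m🬂[38;2;31;14;37m[48;2;29;12;34m🬂[38;2;31;14;37m[48;2;29;12;34m🬂[38;2;31;14;37m[48;2;29;12;34m🬂[38;2;31;14;37m[48;2;29;12;34m🬂[38;2;31;14;37m[48;2;29;12;34m🬂[0m
[38;2;28;11;33m[48;2;26;10;31m🬂[38;2;28;11;33m[48;2;26;10;31m🬂[38;2;28;11;33m[48;2;26;10;31m🬂[38;2;28;11;33m[48;2;26;10;31m🬂[38;2;27;10;32m[48;2;31;110;95m🬎[38;2;27;10;32m[48;2;26;94;81m🬎[38;2;26;91;78m[48;2;27;10;32m🬏[38;2;28;11;33m[48;2;26;10;31m🬂[38;2;28;11;33m[48;2;26;10;31m🬂[38;2;28;11;33m[48;2;26;10;31m🬂[0m
[38;2;24;8;29m[48;2;23;7;27m🬎[38;2;24;8;29m[48;2;23;7;27m🬎[38;2;19;11;26m[48;2;21;76;65m🬕[38;2;36;126;108m[48;2;30;106;91m🬆[38;2;40;112;98m[48;2;20;15;29m🬂[38;2;15;53;45m[48;2;20;11;27m🬀[38;2;9;20;21m[48;2;19;66;57m🬝[38;2;19;30;37m[48;2;30;105;90m🬅[38;2;37;129;111m[48;2;23;8;29m🬏[38;2;24;8;29m[48;2;23;7;27m🬎[0m
[38;2;21;6;25m[48;2;20;5;24m🬎[38;2;21;6;25m[48;2;20;5;24m🬎[38;2;7;27;23m[48;2;20;5;24m🬉[38;2;19;67;58m[48;2;6;23;20m🬊[38;2;24;86;74m[48;2;11;40;34m🬎[38;2;28;99;85m[48;2;18;64;54m🬎[38;2;43;121;106m[48;2;20;71;61m🬎[38;2;78;166;149m[48;2;23;64;60m🬂[38;2;21;6;25m[48;2;20;5;24m🬎[38;2;21;6;25m[48;2;20;5;24m🬎[0m
[38;2;19;4;23m[48;2;17;3;21m🬂[38;2;19;4;23m[48;2;17;3;21m🬂[38;2;19;4;23m[48;2;17;3;21m🬂[38;2;19;4;23m[48;2;17;3;21m🬂[38;2;19;4;23m[48;2;17;3;21m🬂[38;2;6;21;18m[48;2;17;3;21m🬀[38;2;19;4;23m[48;2;17;3;21m🬂[38;2;19;4;23m[48;2;17;3;21m🬂[38;2;19;4;23m[48;2;17;3;21m🬂[38;2;19;4;23m[48;2;17;3;21m🬂[0m
</frame>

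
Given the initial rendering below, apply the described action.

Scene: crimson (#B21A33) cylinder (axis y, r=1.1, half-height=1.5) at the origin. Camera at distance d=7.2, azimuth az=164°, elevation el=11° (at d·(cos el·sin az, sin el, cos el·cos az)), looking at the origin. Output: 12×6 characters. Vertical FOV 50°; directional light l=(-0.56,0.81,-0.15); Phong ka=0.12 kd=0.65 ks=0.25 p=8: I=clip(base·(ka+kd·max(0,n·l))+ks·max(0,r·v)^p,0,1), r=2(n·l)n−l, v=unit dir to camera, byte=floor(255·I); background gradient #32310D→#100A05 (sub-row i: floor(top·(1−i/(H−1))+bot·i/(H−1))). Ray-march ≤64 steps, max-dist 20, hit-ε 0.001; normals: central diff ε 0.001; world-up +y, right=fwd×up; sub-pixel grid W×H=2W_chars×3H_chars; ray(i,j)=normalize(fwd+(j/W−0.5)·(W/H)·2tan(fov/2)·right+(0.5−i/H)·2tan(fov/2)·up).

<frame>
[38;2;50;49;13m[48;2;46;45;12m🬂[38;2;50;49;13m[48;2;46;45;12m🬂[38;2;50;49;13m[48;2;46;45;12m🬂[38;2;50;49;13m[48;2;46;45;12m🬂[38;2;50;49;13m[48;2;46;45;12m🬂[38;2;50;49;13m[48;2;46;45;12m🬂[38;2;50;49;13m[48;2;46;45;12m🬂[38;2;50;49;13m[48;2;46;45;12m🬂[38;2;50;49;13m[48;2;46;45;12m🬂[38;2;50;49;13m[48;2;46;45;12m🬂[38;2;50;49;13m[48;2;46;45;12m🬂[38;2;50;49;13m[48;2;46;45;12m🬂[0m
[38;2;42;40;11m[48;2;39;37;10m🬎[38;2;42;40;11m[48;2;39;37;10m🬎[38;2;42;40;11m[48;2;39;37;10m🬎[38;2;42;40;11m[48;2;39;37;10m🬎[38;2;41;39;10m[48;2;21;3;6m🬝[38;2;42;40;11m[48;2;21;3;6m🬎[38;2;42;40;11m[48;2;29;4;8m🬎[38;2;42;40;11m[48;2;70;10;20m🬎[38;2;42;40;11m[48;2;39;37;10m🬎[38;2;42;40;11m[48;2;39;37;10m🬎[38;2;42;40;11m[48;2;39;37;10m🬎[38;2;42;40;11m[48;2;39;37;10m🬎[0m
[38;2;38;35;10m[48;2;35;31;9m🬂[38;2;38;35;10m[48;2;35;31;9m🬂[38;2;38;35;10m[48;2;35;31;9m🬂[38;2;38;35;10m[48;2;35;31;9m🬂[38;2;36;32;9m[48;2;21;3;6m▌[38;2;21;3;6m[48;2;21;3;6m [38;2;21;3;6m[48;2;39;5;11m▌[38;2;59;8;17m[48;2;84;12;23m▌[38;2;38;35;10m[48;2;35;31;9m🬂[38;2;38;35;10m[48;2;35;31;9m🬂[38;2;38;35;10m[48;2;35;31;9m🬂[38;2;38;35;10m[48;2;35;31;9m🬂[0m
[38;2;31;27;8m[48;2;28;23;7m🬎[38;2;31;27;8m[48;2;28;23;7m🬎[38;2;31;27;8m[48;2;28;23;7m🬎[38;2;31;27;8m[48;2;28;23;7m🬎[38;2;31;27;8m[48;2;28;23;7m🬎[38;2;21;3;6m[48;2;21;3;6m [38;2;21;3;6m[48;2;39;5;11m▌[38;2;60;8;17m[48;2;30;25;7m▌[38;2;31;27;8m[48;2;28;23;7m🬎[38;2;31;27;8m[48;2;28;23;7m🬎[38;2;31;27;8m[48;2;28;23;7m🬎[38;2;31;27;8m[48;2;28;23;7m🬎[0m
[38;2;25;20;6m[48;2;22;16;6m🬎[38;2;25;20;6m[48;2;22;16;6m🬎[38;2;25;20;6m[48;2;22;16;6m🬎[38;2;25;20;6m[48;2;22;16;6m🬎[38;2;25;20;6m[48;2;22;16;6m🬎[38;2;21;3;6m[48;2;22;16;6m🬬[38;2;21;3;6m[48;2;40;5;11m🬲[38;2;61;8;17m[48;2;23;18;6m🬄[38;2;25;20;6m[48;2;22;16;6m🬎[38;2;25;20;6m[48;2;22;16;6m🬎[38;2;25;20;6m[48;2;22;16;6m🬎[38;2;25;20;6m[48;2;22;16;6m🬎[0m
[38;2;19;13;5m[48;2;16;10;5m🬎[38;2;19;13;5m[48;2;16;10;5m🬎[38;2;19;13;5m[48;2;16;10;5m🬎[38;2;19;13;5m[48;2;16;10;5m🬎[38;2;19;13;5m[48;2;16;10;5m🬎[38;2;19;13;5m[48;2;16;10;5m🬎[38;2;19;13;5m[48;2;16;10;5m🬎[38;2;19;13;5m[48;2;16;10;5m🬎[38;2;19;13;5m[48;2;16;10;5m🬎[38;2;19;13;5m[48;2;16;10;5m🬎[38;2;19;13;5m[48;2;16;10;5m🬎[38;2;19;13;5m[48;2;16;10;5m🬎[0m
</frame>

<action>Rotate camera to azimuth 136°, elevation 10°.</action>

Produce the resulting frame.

<frame>
[38;2;50;49;13m[48;2;46;45;12m🬂[38;2;50;49;13m[48;2;46;45;12m🬂[38;2;50;49;13m[48;2;46;45;12m🬂[38;2;50;49;13m[48;2;46;45;12m🬂[38;2;50;49;13m[48;2;46;45;12m🬂[38;2;50;49;13m[48;2;46;45;12m🬂[38;2;50;49;13m[48;2;46;45;12m🬂[38;2;50;49;13m[48;2;46;45;12m🬂[38;2;50;49;13m[48;2;46;45;12m🬂[38;2;50;49;13m[48;2;46;45;12m🬂[38;2;50;49;13m[48;2;46;45;12m🬂[38;2;50;49;13m[48;2;46;45;12m🬂[0m
[38;2;42;40;11m[48;2;39;37;10m🬎[38;2;42;40;11m[48;2;39;37;10m🬎[38;2;42;40;11m[48;2;39;37;10m🬎[38;2;42;40;11m[48;2;39;37;10m🬎[38;2;41;39;10m[48;2;21;3;6m🬝[38;2;42;40;11m[48;2;21;3;6m🬎[38;2;42;40;11m[48;2;21;3;6m🬎[38;2;42;40;11m[48;2;45;6;13m🬎[38;2;42;40;11m[48;2;39;37;10m🬎[38;2;42;40;11m[48;2;39;37;10m🬎[38;2;42;40;11m[48;2;39;37;10m🬎[38;2;42;40;11m[48;2;39;37;10m🬎[0m
[38;2;38;35;10m[48;2;35;31;9m🬂[38;2;38;35;10m[48;2;35;31;9m🬂[38;2;38;35;10m[48;2;35;31;9m🬂[38;2;38;35;10m[48;2;35;31;9m🬂[38;2;36;32;9m[48;2;21;3;6m▌[38;2;21;3;6m[48;2;21;3;6m [38;2;21;3;6m[48;2;21;3;6m [38;2;28;4;8m[48;2;67;9;19m▌[38;2;38;35;10m[48;2;35;31;9m🬂[38;2;38;35;10m[48;2;35;31;9m🬂[38;2;38;35;10m[48;2;35;31;9m🬂[38;2;38;35;10m[48;2;35;31;9m🬂[0m
[38;2;31;27;8m[48;2;28;23;7m🬎[38;2;31;27;8m[48;2;28;23;7m🬎[38;2;31;27;8m[48;2;28;23;7m🬎[38;2;31;27;8m[48;2;28;23;7m🬎[38;2;31;27;8m[48;2;28;23;7m🬎[38;2;21;3;6m[48;2;21;3;6m [38;2;21;3;6m[48;2;21;3;6m [38;2;30;4;8m[48;2;30;25;7m▌[38;2;31;27;8m[48;2;28;23;7m🬎[38;2;31;27;8m[48;2;28;23;7m🬎[38;2;31;27;8m[48;2;28;23;7m🬎[38;2;31;27;8m[48;2;28;23;7m🬎[0m
[38;2;25;20;6m[48;2;22;16;6m🬎[38;2;25;20;6m[48;2;22;16;6m🬎[38;2;25;20;6m[48;2;22;16;6m🬎[38;2;25;20;6m[48;2;22;16;6m🬎[38;2;25;20;6m[48;2;22;16;6m🬎[38;2;21;3;6m[48;2;22;16;6m🬎[38;2;21;3;6m[48;2;22;16;6m🬝[38;2;23;18;6m[48;2;31;4;9m🬷[38;2;25;20;6m[48;2;22;16;6m🬎[38;2;25;20;6m[48;2;22;16;6m🬎[38;2;25;20;6m[48;2;22;16;6m🬎[38;2;25;20;6m[48;2;22;16;6m🬎[0m
[38;2;19;13;5m[48;2;16;10;5m🬎[38;2;19;13;5m[48;2;16;10;5m🬎[38;2;19;13;5m[48;2;16;10;5m🬎[38;2;19;13;5m[48;2;16;10;5m🬎[38;2;19;13;5m[48;2;16;10;5m🬎[38;2;19;13;5m[48;2;16;10;5m🬎[38;2;19;13;5m[48;2;16;10;5m🬎[38;2;19;13;5m[48;2;16;10;5m🬎[38;2;19;13;5m[48;2;16;10;5m🬎[38;2;19;13;5m[48;2;16;10;5m🬎[38;2;19;13;5m[48;2;16;10;5m🬎[38;2;19;13;5m[48;2;16;10;5m🬎[0m
</frame>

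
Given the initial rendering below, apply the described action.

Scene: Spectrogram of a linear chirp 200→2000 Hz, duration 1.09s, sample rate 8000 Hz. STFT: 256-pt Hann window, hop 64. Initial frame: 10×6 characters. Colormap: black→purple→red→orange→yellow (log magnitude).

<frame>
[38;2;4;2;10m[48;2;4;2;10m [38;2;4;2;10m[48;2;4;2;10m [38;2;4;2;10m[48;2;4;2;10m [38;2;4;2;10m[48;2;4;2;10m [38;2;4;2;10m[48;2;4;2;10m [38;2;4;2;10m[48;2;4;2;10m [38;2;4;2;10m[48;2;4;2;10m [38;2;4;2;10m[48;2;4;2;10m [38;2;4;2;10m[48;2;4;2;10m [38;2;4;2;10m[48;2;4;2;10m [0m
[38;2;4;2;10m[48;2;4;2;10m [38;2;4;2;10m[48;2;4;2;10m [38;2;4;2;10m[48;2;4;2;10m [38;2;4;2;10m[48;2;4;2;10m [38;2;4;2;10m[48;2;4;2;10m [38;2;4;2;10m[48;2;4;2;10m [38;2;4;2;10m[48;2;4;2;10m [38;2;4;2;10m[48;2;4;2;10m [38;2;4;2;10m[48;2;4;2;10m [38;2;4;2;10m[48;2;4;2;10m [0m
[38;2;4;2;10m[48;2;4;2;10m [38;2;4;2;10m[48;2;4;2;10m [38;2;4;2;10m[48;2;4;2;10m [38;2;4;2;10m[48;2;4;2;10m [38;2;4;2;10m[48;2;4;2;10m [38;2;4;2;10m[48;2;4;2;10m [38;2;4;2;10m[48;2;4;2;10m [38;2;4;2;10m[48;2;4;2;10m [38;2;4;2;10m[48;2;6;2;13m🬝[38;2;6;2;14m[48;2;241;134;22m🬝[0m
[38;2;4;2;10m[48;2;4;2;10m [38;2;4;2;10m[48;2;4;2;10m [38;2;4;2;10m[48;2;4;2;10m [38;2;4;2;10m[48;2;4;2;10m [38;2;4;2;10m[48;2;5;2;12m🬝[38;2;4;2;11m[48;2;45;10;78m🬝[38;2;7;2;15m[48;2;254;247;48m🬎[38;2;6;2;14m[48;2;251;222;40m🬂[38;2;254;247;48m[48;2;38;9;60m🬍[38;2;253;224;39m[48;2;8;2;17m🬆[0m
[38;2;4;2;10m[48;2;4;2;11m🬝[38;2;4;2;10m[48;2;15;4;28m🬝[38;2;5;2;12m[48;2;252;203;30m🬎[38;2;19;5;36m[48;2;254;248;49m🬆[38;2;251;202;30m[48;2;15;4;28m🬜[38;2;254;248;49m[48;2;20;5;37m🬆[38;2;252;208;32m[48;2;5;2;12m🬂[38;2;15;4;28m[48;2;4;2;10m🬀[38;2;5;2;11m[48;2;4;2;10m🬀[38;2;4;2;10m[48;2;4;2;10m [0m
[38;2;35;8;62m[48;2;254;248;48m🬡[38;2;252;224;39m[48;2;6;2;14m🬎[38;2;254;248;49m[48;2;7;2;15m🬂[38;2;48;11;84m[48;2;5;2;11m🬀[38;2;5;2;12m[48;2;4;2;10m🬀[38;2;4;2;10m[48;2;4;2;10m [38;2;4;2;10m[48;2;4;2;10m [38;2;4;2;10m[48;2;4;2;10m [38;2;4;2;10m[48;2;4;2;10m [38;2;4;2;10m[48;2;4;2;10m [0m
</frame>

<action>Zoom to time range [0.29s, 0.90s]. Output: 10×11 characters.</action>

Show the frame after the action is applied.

<frame>
[38;2;4;2;10m[48;2;4;2;10m [38;2;4;2;10m[48;2;4;2;10m [38;2;4;2;10m[48;2;4;2;10m [38;2;4;2;10m[48;2;4;2;10m [38;2;4;2;10m[48;2;4;2;10m [38;2;4;2;10m[48;2;4;2;10m [38;2;4;2;10m[48;2;4;2;10m [38;2;4;2;10m[48;2;4;2;10m [38;2;4;2;10m[48;2;4;2;10m [38;2;4;2;10m[48;2;4;2;10m [0m
[38;2;4;2;10m[48;2;4;2;10m [38;2;4;2;10m[48;2;4;2;10m [38;2;4;2;10m[48;2;4;2;10m [38;2;4;2;10m[48;2;4;2;10m [38;2;4;2;10m[48;2;4;2;10m [38;2;4;2;10m[48;2;4;2;10m [38;2;4;2;10m[48;2;4;2;10m [38;2;4;2;10m[48;2;4;2;10m [38;2;4;2;10m[48;2;4;2;10m [38;2;4;2;10m[48;2;4;2;10m [0m
[38;2;4;2;10m[48;2;4;2;10m [38;2;4;2;10m[48;2;4;2;10m [38;2;4;2;10m[48;2;4;2;10m [38;2;4;2;10m[48;2;4;2;10m [38;2;4;2;10m[48;2;4;2;10m [38;2;4;2;10m[48;2;4;2;10m [38;2;4;2;10m[48;2;4;2;10m [38;2;4;2;10m[48;2;4;2;10m [38;2;4;2;10m[48;2;4;2;10m [38;2;4;2;10m[48;2;4;2;10m [0m
[38;2;4;2;10m[48;2;4;2;10m [38;2;4;2;10m[48;2;4;2;10m [38;2;4;2;10m[48;2;4;2;10m [38;2;4;2;10m[48;2;4;2;10m [38;2;4;2;10m[48;2;4;2;10m [38;2;4;2;10m[48;2;4;2;10m [38;2;4;2;10m[48;2;4;2;10m [38;2;4;2;10m[48;2;4;2;10m [38;2;4;2;10m[48;2;4;2;10m [38;2;4;2;10m[48;2;4;2;10m [0m
[38;2;4;2;10m[48;2;4;2;10m [38;2;4;2;10m[48;2;4;2;10m [38;2;4;2;10m[48;2;4;2;10m [38;2;4;2;10m[48;2;4;2;10m [38;2;4;2;10m[48;2;4;2;10m [38;2;4;2;10m[48;2;4;2;10m [38;2;4;2;10m[48;2;4;2;10m [38;2;4;2;10m[48;2;4;2;10m [38;2;4;2;10m[48;2;4;2;10m [38;2;4;2;10m[48;2;4;2;10m [0m
[38;2;4;2;10m[48;2;4;2;10m [38;2;4;2;10m[48;2;4;2;10m [38;2;4;2;10m[48;2;4;2;10m [38;2;4;2;10m[48;2;4;2;10m [38;2;4;2;10m[48;2;4;2;10m [38;2;4;2;10m[48;2;4;2;10m [38;2;4;2;10m[48;2;4;2;10m [38;2;4;2;10m[48;2;4;2;10m [38;2;4;2;10m[48;2;4;2;11m🬎[38;2;4;2;10m[48;2;7;2;16m🬝[0m
[38;2;4;2;10m[48;2;4;2;10m [38;2;4;2;10m[48;2;4;2;10m [38;2;4;2;10m[48;2;4;2;10m [38;2;4;2;10m[48;2;4;2;10m [38;2;4;2;10m[48;2;5;2;11m🬝[38;2;4;2;10m[48;2;7;2;15m🬝[38;2;5;2;12m[48;2;22;5;41m🬝[38;2;37;10;28m[48;2;253;216;36m🬝[38;2;15;4;29m[48;2;236;184;58m🬆[38;2;59;14;57m[48;2;252;222;40m🬂[0m
[38;2;4;2;10m[48;2;4;2;11m🬎[38;2;4;2;10m[48;2;5;2;12m🬎[38;2;5;2;12m[48;2;16;4;30m🬝[38;2;29;8;28m[48;2;251;188;24m🬝[38;2;15;4;29m[48;2;241;194;51m🬆[38;2;34;8;59m[48;2;253;230;41m🬂[38;2;250;218;43m[48;2;31;7;56m🬎[38;2;239;190;54m[48;2;15;4;28m🬆[38;2;253;224;39m[48;2;28;7;30m🬀[38;2;26;6;46m[48;2;5;2;13m🬀[0m
[38;2;15;4;30m[48;2;253;239;45m🬎[38;2;12;3;24m[48;2;244;208;50m🬂[38;2;247;201;39m[48;2;80;19;70m🬜[38;2;254;245;47m[48;2;55;14;43m🬆[38;2;254;240;46m[48;2;40;10;36m🬀[38;2;20;5;37m[48;2;5;2;13m🬀[38;2;5;2;13m[48;2;4;2;10m🬂[38;2;4;2;11m[48;2;4;2;10m🬀[38;2;4;2;10m[48;2;4;2;10m [38;2;4;2;10m[48;2;4;2;10m [0m
[38;2;253;229;41m[48;2;12;3;23m🬂[38;2;83;20;87m[48;2;8;2;17m🬀[38;2;10;3;20m[48;2;4;2;11m🬀[38;2;5;2;12m[48;2;4;2;10m🬀[38;2;4;2;11m[48;2;4;2;10m🬀[38;2;4;2;10m[48;2;4;2;10m [38;2;4;2;10m[48;2;4;2;10m [38;2;4;2;10m[48;2;4;2;10m [38;2;4;2;10m[48;2;4;2;10m [38;2;4;2;10m[48;2;4;2;10m [0m
[38;2;4;2;11m[48;2;4;2;10m🬀[38;2;4;2;10m[48;2;4;2;10m [38;2;4;2;10m[48;2;4;2;10m [38;2;4;2;10m[48;2;4;2;10m [38;2;4;2;10m[48;2;4;2;10m [38;2;4;2;10m[48;2;4;2;10m [38;2;4;2;10m[48;2;4;2;10m [38;2;4;2;10m[48;2;4;2;10m [38;2;4;2;10m[48;2;4;2;10m [38;2;4;2;10m[48;2;4;2;10m [0m
</frame>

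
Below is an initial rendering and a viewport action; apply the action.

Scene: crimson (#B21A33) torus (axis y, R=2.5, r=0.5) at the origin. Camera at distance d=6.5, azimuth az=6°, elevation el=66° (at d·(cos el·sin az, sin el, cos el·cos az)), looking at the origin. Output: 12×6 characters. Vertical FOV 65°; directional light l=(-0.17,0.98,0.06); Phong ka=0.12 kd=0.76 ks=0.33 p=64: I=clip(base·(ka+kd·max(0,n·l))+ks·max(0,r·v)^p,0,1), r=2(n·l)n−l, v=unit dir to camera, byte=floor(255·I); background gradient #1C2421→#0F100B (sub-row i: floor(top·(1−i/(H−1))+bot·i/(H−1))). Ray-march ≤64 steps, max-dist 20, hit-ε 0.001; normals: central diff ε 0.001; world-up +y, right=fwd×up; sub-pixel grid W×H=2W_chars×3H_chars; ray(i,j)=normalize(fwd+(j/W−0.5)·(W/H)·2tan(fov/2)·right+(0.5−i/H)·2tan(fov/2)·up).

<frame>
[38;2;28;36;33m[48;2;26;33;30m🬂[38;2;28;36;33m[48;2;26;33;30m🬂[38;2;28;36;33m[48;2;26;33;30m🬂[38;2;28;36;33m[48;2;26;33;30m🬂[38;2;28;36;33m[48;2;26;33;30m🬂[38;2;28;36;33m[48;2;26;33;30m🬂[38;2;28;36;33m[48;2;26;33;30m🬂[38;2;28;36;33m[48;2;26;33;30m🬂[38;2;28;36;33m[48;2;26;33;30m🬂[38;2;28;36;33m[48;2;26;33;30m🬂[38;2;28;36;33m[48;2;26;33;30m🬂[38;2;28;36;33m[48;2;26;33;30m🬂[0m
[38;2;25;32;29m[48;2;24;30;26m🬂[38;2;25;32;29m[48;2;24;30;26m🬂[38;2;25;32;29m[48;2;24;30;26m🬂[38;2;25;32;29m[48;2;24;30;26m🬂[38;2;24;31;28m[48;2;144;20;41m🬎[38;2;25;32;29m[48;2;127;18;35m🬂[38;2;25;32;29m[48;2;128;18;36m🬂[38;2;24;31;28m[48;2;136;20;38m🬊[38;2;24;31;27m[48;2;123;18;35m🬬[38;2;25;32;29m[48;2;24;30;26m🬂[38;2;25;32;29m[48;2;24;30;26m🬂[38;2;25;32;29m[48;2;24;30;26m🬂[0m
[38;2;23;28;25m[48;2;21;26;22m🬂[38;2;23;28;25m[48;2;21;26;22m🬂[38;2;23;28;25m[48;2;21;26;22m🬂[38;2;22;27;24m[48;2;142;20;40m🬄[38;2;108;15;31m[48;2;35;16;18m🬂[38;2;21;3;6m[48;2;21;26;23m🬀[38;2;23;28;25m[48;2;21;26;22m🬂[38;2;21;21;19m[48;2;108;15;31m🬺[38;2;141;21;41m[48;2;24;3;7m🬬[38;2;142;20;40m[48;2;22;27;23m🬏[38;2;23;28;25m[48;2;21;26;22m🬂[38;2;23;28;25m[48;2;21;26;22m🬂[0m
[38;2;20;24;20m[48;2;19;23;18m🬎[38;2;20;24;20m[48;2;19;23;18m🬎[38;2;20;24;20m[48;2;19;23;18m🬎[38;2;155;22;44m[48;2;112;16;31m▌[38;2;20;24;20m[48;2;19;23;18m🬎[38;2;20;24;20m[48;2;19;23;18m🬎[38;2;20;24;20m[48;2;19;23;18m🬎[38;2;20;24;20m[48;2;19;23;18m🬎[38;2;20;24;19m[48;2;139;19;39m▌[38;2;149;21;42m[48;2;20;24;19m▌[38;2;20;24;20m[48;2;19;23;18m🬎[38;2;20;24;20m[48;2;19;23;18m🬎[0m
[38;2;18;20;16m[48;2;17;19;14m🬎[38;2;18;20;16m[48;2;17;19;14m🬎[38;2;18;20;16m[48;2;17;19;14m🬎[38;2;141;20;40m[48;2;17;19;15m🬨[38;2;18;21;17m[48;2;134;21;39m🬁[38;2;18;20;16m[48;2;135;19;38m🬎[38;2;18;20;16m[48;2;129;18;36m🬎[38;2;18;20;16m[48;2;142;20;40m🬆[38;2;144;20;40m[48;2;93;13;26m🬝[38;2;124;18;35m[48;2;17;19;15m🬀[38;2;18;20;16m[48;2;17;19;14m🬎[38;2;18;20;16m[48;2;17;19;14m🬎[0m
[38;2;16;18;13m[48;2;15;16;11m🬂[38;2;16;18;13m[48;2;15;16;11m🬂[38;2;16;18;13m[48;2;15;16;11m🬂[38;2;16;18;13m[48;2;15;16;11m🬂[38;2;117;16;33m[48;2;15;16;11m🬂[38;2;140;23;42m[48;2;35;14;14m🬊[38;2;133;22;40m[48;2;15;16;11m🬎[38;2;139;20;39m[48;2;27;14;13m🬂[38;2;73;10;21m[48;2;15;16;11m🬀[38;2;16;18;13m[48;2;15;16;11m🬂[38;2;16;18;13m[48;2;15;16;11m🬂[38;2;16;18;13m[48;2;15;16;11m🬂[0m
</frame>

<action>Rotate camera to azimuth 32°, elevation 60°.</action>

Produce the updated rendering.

<frame>
[38;2;28;36;33m[48;2;26;33;30m🬂[38;2;28;36;33m[48;2;26;33;30m🬂[38;2;28;36;33m[48;2;26;33;30m🬂[38;2;28;36;33m[48;2;26;33;30m🬂[38;2;28;36;33m[48;2;26;33;30m🬂[38;2;28;36;33m[48;2;26;33;30m🬂[38;2;28;36;33m[48;2;26;33;30m🬂[38;2;28;36;33m[48;2;26;33;30m🬂[38;2;28;36;33m[48;2;26;33;30m🬂[38;2;28;36;33m[48;2;26;33;30m🬂[38;2;28;36;33m[48;2;26;33;30m🬂[38;2;28;36;33m[48;2;26;33;30m🬂[0m
[38;2;25;32;29m[48;2;24;30;26m🬂[38;2;25;32;29m[48;2;24;30;26m🬂[38;2;25;32;29m[48;2;24;30;26m🬂[38;2;25;32;29m[48;2;24;30;26m🬂[38;2;24;31;27m[48;2;154;22;44m🬝[38;2;24;31;28m[48;2;128;18;37m🬎[38;2;24;31;28m[48;2;120;17;34m🬎[38;2;24;31;28m[48;2;182;54;75m🬎[38;2;25;32;29m[48;2;24;30;26m🬂[38;2;25;32;29m[48;2;24;30;26m🬂[38;2;25;32;29m[48;2;24;30;26m🬂[38;2;25;32;29m[48;2;24;30;26m🬂[0m
[38;2;23;28;25m[48;2;21;26;22m🬂[38;2;23;28;25m[48;2;21;26;22m🬂[38;2;23;28;25m[48;2;21;26;22m🬂[38;2;22;27;24m[48;2;140;20;40m🬆[38;2;106;15;30m[48;2;21;10;11m🬆[38;2;26;3;7m[48;2;21;26;22m🬂[38;2;21;26;23m[48;2;21;3;6m🬺[38;2;118;17;33m[48;2;28;18;17m🬁[38;2;32;17;18m[48;2;142;20;40m🬑[38;2;141;20;40m[48;2;22;27;23m🬏[38;2;23;28;25m[48;2;21;26;22m🬂[38;2;23;28;25m[48;2;21;26;22m🬂[0m
[38;2;20;24;20m[48;2;19;23;18m🬎[38;2;20;24;20m[48;2;19;23;18m🬎[38;2;20;24;20m[48;2;19;23;18m🬎[38;2;149;21;42m[48;2;105;15;30m🬲[38;2;20;24;20m[48;2;19;23;18m🬎[38;2;20;24;20m[48;2;19;23;18m🬎[38;2;20;24;20m[48;2;19;23;18m🬎[38;2;20;24;20m[48;2;19;23;18m🬎[38;2;20;24;19m[48;2;140;20;40m▌[38;2;149;21;42m[48;2;20;24;19m▌[38;2;20;24;20m[48;2;19;23;18m🬎[38;2;20;24;20m[48;2;19;23;18m🬎[0m
[38;2;18;20;16m[48;2;17;19;14m🬎[38;2;18;20;16m[48;2;17;19;14m🬎[38;2;18;20;16m[48;2;17;19;14m🬎[38;2;128;18;36m[48;2;17;19;14m🬬[38;2;86;18;28m[48;2;168;39;61m🬊[38;2;18;20;16m[48;2;147;21;42m🬎[38;2;18;20;16m[48;2;145;21;41m🬎[38;2;18;20;16m[48;2;148;21;42m🬆[38;2;144;20;41m[48;2;87;12;25m🬝[38;2;123;18;35m[48;2;24;17;15m🬀[38;2;18;20;16m[48;2;17;19;14m🬎[38;2;18;20;16m[48;2;17;19;14m🬎[0m
[38;2;16;18;13m[48;2;15;16;11m🬂[38;2;16;18;13m[48;2;15;16;11m🬂[38;2;16;18;13m[48;2;15;16;11m🬂[38;2;16;18;13m[48;2;15;16;11m🬂[38;2;106;15;30m[48;2;15;16;11m🬂[38;2;125;17;35m[48;2;28;13;12m🬊[38;2;117;16;33m[48;2;15;16;11m🬎[38;2;128;18;36m[48;2;22;13;11m🬂[38;2;64;9;18m[48;2;15;16;11m🬀[38;2;16;18;13m[48;2;15;16;11m🬂[38;2;16;18;13m[48;2;15;16;11m🬂[38;2;16;18;13m[48;2;15;16;11m🬂[0m
</frame>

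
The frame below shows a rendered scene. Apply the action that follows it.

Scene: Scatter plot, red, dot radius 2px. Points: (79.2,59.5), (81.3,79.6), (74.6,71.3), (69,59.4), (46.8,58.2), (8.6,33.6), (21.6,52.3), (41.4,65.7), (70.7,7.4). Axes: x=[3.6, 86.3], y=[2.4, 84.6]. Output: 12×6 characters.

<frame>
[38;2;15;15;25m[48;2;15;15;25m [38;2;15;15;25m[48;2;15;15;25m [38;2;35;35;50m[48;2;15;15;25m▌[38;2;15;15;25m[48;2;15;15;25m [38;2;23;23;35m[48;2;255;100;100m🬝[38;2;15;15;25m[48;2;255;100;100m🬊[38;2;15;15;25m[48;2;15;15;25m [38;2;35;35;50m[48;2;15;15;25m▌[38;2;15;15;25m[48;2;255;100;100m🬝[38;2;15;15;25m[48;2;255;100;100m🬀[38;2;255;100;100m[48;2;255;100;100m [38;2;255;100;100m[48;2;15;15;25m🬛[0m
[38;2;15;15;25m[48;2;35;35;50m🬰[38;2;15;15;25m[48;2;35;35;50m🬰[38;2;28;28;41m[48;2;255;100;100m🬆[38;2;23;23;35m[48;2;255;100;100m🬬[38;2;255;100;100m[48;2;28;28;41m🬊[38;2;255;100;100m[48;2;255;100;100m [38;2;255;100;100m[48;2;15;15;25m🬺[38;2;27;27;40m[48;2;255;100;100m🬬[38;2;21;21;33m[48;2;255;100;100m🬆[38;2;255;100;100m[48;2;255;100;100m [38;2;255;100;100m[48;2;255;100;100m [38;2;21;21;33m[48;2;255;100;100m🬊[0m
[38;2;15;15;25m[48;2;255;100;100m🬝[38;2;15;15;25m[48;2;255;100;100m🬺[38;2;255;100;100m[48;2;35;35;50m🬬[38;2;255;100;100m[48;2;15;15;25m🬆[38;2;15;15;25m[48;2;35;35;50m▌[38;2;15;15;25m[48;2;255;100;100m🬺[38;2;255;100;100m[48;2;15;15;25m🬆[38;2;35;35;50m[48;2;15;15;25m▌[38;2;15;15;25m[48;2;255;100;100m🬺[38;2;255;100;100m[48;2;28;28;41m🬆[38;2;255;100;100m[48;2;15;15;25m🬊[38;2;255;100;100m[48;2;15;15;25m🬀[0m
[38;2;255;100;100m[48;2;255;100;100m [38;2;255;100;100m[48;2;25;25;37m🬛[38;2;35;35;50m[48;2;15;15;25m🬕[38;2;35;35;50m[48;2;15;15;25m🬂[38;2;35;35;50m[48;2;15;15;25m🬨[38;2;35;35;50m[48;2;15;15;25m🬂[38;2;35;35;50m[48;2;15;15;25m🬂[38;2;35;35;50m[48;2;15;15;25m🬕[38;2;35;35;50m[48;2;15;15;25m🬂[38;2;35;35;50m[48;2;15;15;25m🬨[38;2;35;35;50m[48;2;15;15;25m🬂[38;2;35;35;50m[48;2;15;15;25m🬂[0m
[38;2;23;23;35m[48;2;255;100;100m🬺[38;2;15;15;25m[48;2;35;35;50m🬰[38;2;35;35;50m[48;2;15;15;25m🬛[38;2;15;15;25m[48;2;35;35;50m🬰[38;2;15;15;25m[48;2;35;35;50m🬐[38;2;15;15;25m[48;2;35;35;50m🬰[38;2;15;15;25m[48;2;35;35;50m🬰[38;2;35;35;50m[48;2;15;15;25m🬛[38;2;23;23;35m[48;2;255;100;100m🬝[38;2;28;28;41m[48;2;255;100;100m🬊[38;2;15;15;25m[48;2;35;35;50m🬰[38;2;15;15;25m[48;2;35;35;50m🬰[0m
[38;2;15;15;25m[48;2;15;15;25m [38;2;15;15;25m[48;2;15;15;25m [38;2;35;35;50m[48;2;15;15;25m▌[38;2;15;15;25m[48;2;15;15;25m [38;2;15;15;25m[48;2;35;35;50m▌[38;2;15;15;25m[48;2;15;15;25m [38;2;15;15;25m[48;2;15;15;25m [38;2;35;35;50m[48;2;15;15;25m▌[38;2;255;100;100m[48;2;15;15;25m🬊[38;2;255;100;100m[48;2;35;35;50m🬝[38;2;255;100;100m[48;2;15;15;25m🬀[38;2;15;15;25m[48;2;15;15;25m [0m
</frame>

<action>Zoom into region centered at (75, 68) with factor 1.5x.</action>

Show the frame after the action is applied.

<frame>
[38;2;15;15;25m[48;2;15;15;25m [38;2;15;15;25m[48;2;15;15;25m [38;2;35;35;50m[48;2;15;15;25m▌[38;2;15;15;25m[48;2;15;15;25m [38;2;15;15;25m[48;2;35;35;50m▌[38;2;15;15;25m[48;2;15;15;25m [38;2;15;15;25m[48;2;15;15;25m [38;2;23;23;35m[48;2;255;100;100m🬬[38;2;15;15;25m[48;2;15;15;25m [38;2;15;15;25m[48;2;35;35;50m▌[38;2;15;15;25m[48;2;15;15;25m [38;2;15;15;25m[48;2;15;15;25m [0m
[38;2;15;15;25m[48;2;35;35;50m🬰[38;2;15;15;25m[48;2;35;35;50m🬰[38;2;35;35;50m[48;2;15;15;25m🬛[38;2;15;15;25m[48;2;35;35;50m🬰[38;2;15;15;25m[48;2;35;35;50m🬐[38;2;23;23;35m[48;2;255;100;100m🬝[38;2;15;15;25m[48;2;255;100;100m🬐[38;2;255;100;100m[48;2;255;100;100m [38;2;19;19;30m[48;2;255;100;100m🬸[38;2;15;15;25m[48;2;35;35;50m🬐[38;2;15;15;25m[48;2;35;35;50m🬰[38;2;15;15;25m[48;2;35;35;50m🬰[0m
[38;2;15;15;25m[48;2;15;15;25m [38;2;15;15;25m[48;2;15;15;25m [38;2;35;35;50m[48;2;15;15;25m▌[38;2;15;15;25m[48;2;15;15;25m [38;2;23;23;35m[48;2;255;100;100m🬴[38;2;255;100;100m[48;2;255;100;100m [38;2;255;100;100m[48;2;15;15;25m🬛[38;2;255;100;100m[48;2;23;23;35m🬀[38;2;15;15;25m[48;2;15;15;25m [38;2;15;15;25m[48;2;35;35;50m▌[38;2;15;15;25m[48;2;15;15;25m [38;2;15;15;25m[48;2;15;15;25m [0m
[38;2;255;100;100m[48;2;35;35;50m🬺[38;2;23;23;35m[48;2;255;100;100m🬬[38;2;35;35;50m[48;2;15;15;25m🬕[38;2;28;28;41m[48;2;255;100;100m🬆[38;2;255;100;100m[48;2;35;35;50m🬺[38;2;255;100;100m[48;2;21;21;33m🬯[38;2;35;35;50m[48;2;255;100;100m🬀[38;2;255;100;100m[48;2;28;28;41m🬱[38;2;35;35;50m[48;2;15;15;25m🬂[38;2;35;35;50m[48;2;15;15;25m🬨[38;2;35;35;50m[48;2;15;15;25m🬂[38;2;35;35;50m[48;2;15;15;25m🬂[0m
[38;2;255;100;100m[48;2;21;21;33m🬆[38;2;15;15;25m[48;2;35;35;50m🬰[38;2;35;35;50m[48;2;15;15;25m🬛[38;2;23;23;35m[48;2;255;100;100m🬺[38;2;255;100;100m[48;2;28;28;41m🬆[38;2;15;15;25m[48;2;35;35;50m🬰[38;2;255;100;100m[48;2;21;21;33m🬊[38;2;255;100;100m[48;2;27;27;40m🬀[38;2;15;15;25m[48;2;35;35;50m🬰[38;2;15;15;25m[48;2;35;35;50m🬐[38;2;15;15;25m[48;2;35;35;50m🬰[38;2;15;15;25m[48;2;35;35;50m🬰[0m
[38;2;15;15;25m[48;2;15;15;25m [38;2;15;15;25m[48;2;15;15;25m [38;2;35;35;50m[48;2;15;15;25m▌[38;2;15;15;25m[48;2;15;15;25m [38;2;15;15;25m[48;2;35;35;50m▌[38;2;15;15;25m[48;2;15;15;25m [38;2;15;15;25m[48;2;15;15;25m [38;2;35;35;50m[48;2;15;15;25m▌[38;2;15;15;25m[48;2;15;15;25m [38;2;15;15;25m[48;2;35;35;50m▌[38;2;15;15;25m[48;2;15;15;25m [38;2;15;15;25m[48;2;15;15;25m [0m
</frame>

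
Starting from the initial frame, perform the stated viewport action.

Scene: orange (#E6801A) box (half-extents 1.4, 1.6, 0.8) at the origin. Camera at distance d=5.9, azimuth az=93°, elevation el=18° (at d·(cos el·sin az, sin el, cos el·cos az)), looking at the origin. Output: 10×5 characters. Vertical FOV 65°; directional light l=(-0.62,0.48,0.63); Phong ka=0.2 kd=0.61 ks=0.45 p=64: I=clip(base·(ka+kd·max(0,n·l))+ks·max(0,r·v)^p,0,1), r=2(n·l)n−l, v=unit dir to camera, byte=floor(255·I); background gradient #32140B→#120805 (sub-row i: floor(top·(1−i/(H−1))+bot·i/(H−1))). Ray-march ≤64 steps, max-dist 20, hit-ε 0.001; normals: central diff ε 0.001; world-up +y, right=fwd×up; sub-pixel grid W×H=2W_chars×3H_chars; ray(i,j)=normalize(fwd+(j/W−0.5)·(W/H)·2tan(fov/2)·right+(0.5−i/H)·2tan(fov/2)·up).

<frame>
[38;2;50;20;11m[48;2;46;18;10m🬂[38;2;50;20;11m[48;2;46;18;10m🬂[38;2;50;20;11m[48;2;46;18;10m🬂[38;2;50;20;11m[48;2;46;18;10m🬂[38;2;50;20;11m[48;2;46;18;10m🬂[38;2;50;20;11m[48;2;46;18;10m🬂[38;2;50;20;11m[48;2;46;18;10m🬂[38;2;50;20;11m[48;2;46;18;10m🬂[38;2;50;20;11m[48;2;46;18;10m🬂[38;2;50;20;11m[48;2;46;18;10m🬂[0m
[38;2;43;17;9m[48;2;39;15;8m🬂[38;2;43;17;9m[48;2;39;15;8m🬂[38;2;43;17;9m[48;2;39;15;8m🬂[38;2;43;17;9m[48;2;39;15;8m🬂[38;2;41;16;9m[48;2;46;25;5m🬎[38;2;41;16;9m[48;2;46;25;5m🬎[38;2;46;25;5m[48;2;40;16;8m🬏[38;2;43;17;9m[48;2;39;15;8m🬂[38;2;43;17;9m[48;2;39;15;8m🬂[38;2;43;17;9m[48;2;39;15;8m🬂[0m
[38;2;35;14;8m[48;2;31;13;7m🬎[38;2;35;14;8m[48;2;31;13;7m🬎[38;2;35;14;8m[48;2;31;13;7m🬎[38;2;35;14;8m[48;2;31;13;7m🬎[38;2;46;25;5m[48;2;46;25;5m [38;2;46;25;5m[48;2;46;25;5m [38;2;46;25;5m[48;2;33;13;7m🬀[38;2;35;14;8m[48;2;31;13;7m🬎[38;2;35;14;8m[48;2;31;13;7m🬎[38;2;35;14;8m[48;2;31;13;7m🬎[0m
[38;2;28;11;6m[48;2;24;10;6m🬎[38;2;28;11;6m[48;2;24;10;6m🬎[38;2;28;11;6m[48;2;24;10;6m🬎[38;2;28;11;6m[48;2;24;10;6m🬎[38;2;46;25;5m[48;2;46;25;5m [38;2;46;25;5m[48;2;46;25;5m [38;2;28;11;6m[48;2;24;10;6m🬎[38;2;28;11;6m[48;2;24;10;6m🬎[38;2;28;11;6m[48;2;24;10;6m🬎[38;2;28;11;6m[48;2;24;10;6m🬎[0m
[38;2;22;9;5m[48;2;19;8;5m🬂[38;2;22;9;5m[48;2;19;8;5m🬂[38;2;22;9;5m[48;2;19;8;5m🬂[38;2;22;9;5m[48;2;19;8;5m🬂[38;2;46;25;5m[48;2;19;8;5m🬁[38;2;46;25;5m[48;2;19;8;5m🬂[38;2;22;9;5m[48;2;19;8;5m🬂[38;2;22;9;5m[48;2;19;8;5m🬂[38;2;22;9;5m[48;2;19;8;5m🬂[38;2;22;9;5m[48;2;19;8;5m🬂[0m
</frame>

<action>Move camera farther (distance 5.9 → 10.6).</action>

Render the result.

<frame>
[38;2;50;20;11m[48;2;46;18;10m🬂[38;2;50;20;11m[48;2;46;18;10m🬂[38;2;50;20;11m[48;2;46;18;10m🬂[38;2;50;20;11m[48;2;46;18;10m🬂[38;2;50;20;11m[48;2;46;18;10m🬂[38;2;50;20;11m[48;2;46;18;10m🬂[38;2;50;20;11m[48;2;46;18;10m🬂[38;2;50;20;11m[48;2;46;18;10m🬂[38;2;50;20;11m[48;2;46;18;10m🬂[38;2;50;20;11m[48;2;46;18;10m🬂[0m
[38;2;43;17;9m[48;2;39;15;8m🬂[38;2;43;17;9m[48;2;39;15;8m🬂[38;2;43;17;9m[48;2;39;15;8m🬂[38;2;43;17;9m[48;2;39;15;8m🬂[38;2;43;17;9m[48;2;39;15;8m🬂[38;2;43;17;9m[48;2;39;15;8m🬂[38;2;43;17;9m[48;2;39;15;8m🬂[38;2;43;17;9m[48;2;39;15;8m🬂[38;2;43;17;9m[48;2;39;15;8m🬂[38;2;43;17;9m[48;2;39;15;8m🬂[0m
[38;2;35;14;8m[48;2;31;13;7m🬎[38;2;35;14;8m[48;2;31;13;7m🬎[38;2;35;14;8m[48;2;31;13;7m🬎[38;2;35;14;8m[48;2;31;13;7m🬎[38;2;113;63;12m[48;2;38;18;6m🬁[38;2;113;63;12m[48;2;38;18;6m🬀[38;2;35;14;8m[48;2;31;13;7m🬎[38;2;35;14;8m[48;2;31;13;7m🬎[38;2;35;14;8m[48;2;31;13;7m🬎[38;2;35;14;8m[48;2;31;13;7m🬎[0m
[38;2;28;11;6m[48;2;24;10;6m🬎[38;2;28;11;6m[48;2;24;10;6m🬎[38;2;28;11;6m[48;2;24;10;6m🬎[38;2;28;11;6m[48;2;24;10;6m🬎[38;2;46;25;5m[48;2;26;10;6m🬁[38;2;46;25;5m[48;2;26;10;6m🬀[38;2;28;11;6m[48;2;24;10;6m🬎[38;2;28;11;6m[48;2;24;10;6m🬎[38;2;28;11;6m[48;2;24;10;6m🬎[38;2;28;11;6m[48;2;24;10;6m🬎[0m
[38;2;22;9;5m[48;2;19;8;5m🬂[38;2;22;9;5m[48;2;19;8;5m🬂[38;2;22;9;5m[48;2;19;8;5m🬂[38;2;22;9;5m[48;2;19;8;5m🬂[38;2;22;9;5m[48;2;19;8;5m🬂[38;2;22;9;5m[48;2;19;8;5m🬂[38;2;22;9;5m[48;2;19;8;5m🬂[38;2;22;9;5m[48;2;19;8;5m🬂[38;2;22;9;5m[48;2;19;8;5m🬂[38;2;22;9;5m[48;2;19;8;5m🬂[0m
</frame>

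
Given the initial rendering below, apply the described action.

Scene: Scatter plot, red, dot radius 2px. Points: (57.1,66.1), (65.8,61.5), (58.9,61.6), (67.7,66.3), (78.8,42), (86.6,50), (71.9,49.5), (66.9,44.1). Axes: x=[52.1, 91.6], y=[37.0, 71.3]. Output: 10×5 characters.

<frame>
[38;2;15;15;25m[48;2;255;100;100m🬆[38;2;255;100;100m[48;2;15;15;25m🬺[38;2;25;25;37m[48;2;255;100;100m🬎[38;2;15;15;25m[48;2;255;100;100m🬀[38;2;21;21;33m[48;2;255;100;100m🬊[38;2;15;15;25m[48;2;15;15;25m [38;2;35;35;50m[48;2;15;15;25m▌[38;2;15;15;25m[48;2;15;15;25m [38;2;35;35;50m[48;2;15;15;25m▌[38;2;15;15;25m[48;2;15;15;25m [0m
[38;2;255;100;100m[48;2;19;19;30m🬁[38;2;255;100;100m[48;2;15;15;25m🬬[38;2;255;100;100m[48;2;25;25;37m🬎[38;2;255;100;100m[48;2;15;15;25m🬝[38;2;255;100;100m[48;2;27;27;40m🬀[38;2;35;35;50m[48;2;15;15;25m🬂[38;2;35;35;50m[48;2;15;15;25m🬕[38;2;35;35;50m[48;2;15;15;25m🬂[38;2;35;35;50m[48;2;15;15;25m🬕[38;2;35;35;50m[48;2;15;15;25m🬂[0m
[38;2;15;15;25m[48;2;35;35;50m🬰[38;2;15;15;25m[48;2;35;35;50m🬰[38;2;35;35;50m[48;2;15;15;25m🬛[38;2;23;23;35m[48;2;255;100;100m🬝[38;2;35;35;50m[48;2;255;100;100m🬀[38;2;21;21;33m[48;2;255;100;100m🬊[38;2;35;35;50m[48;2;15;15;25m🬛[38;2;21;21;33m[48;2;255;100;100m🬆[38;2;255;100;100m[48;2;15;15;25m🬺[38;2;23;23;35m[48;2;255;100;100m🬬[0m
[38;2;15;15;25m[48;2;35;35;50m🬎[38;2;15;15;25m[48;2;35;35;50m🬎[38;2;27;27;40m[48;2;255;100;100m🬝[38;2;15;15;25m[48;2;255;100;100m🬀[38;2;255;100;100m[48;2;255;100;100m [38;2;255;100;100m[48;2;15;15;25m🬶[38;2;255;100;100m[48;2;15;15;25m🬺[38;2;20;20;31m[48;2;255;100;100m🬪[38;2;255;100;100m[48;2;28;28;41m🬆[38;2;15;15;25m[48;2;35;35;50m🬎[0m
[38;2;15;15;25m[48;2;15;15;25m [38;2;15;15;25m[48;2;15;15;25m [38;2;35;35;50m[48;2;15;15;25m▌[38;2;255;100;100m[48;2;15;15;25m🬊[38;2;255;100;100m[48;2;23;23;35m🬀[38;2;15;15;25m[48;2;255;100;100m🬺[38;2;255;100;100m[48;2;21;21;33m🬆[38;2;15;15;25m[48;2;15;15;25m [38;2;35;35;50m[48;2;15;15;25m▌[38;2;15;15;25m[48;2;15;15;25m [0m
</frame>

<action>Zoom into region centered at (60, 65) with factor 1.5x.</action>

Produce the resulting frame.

<frame>
[38;2;15;15;25m[48;2;15;15;25m [38;2;15;15;25m[48;2;15;15;25m [38;2;35;35;50m[48;2;15;15;25m▌[38;2;15;15;25m[48;2;15;15;25m [38;2;35;35;50m[48;2;15;15;25m▌[38;2;15;15;25m[48;2;15;15;25m [38;2;35;35;50m[48;2;15;15;25m▌[38;2;15;15;25m[48;2;15;15;25m [38;2;35;35;50m[48;2;15;15;25m▌[38;2;15;15;25m[48;2;15;15;25m [0m
[38;2;35;35;50m[48;2;15;15;25m🬂[38;2;35;35;50m[48;2;15;15;25m🬂[38;2;35;35;50m[48;2;15;15;25m🬕[38;2;28;28;41m[48;2;255;100;100m🬆[38;2;27;27;40m[48;2;255;100;100m🬬[38;2;35;35;50m[48;2;15;15;25m🬂[38;2;35;35;50m[48;2;15;15;25m🬕[38;2;28;28;41m[48;2;255;100;100m🬆[38;2;27;27;40m[48;2;255;100;100m🬬[38;2;35;35;50m[48;2;15;15;25m🬂[0m
[38;2;15;15;25m[48;2;35;35;50m🬰[38;2;15;15;25m[48;2;35;35;50m🬰[38;2;255;100;100m[48;2;31;31;45m🬁[38;2;255;100;100m[48;2;15;15;25m🬬[38;2;255;100;100m[48;2;35;35;50m🬴[38;2;15;15;25m[48;2;35;35;50m🬰[38;2;35;35;50m[48;2;255;100;100m🬄[38;2;255;100;100m[48;2;255;100;100m [38;2;255;100;100m[48;2;28;28;41m🬆[38;2;15;15;25m[48;2;35;35;50m🬰[0m
[38;2;15;15;25m[48;2;35;35;50m🬎[38;2;15;15;25m[48;2;35;35;50m🬎[38;2;35;35;50m[48;2;15;15;25m🬲[38;2;255;100;100m[48;2;28;28;41m🬊[38;2;255;100;100m[48;2;35;35;50m🬝[38;2;255;100;100m[48;2;25;25;37m🬂[38;2;255;100;100m[48;2;35;35;50m🬬[38;2;255;100;100m[48;2;28;28;41m🬆[38;2;35;35;50m[48;2;15;15;25m🬲[38;2;15;15;25m[48;2;35;35;50m🬎[0m
[38;2;15;15;25m[48;2;15;15;25m [38;2;15;15;25m[48;2;15;15;25m [38;2;35;35;50m[48;2;15;15;25m▌[38;2;15;15;25m[48;2;15;15;25m [38;2;35;35;50m[48;2;15;15;25m▌[38;2;15;15;25m[48;2;15;15;25m [38;2;35;35;50m[48;2;15;15;25m▌[38;2;15;15;25m[48;2;15;15;25m [38;2;35;35;50m[48;2;15;15;25m▌[38;2;15;15;25m[48;2;15;15;25m [0m
</frame>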